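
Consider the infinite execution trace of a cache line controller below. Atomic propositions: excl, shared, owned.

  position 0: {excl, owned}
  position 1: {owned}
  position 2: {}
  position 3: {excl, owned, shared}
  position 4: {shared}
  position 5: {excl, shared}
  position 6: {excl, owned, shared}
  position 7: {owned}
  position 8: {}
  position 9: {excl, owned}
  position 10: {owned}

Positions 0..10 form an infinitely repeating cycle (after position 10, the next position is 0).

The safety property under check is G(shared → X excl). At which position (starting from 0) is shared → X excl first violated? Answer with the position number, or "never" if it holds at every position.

3

Check shared → X excl at each position in order: 0 ✓, 1 ✓, 2 ✓.
At position 3 the labels are {excl, owned, shared} and the next position 4 has {shared}, so shared → X excl is false there. This is the first violation.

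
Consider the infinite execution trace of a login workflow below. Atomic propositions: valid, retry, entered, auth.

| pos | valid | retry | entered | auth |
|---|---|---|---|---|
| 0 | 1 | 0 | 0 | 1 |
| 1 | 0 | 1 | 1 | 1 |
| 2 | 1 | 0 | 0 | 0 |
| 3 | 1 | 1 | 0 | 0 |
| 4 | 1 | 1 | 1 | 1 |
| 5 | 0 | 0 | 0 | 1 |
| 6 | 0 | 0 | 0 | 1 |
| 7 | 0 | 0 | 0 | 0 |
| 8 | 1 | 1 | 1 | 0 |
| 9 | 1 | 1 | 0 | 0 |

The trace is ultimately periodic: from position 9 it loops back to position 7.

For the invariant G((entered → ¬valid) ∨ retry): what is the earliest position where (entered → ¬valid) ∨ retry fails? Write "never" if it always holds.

(entered → ¬valid) ∨ retry holds at every position 0..9, and those are all the positions the trace ever visits, so the invariant G((entered → ¬valid) ∨ retry) is never violated.

never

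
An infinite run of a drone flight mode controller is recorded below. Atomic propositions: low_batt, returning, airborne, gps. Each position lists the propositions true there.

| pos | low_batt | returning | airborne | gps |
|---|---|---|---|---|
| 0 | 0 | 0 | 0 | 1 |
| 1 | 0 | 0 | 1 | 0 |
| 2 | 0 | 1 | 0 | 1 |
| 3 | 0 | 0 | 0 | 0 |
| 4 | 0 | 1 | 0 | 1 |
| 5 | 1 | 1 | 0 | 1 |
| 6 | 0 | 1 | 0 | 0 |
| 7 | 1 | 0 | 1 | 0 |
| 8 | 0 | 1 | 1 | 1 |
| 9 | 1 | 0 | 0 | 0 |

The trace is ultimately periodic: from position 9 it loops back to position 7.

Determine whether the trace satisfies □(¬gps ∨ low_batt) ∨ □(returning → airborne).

Violated

¬gps ∨ low_batt must hold at every position from 0 onward. It fails at position 0, so □(¬gps ∨ low_batt) is false.
returning → airborne must hold at every position from 0 onward. It fails at position 2, so □(returning → airborne) is false.
Positions where returning holds: 2, 4, 5, 6, 8.
Check airborne at each: 2→fails, 4→fails, 5→fails, 6→fails, 8→ok.
At position 0: □(¬gps ∨ low_batt) is false; □(returning → airborne) is false; so □(¬gps ∨ low_batt) ∨ □(returning → airborne) is false.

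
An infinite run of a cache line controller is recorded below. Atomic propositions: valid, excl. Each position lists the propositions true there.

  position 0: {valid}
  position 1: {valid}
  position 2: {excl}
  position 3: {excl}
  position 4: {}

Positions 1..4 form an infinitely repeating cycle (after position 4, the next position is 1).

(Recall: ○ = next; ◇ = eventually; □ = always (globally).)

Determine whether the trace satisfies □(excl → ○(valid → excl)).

Satisfied

excl → ○(valid → excl) holds at every position 0..4, and those are all positions ever visited, so □(excl → ○(valid → excl)) holds.
Positions where excl holds: 2, 3.
Check ○(valid → excl) at each: 2→ok, 3→ok.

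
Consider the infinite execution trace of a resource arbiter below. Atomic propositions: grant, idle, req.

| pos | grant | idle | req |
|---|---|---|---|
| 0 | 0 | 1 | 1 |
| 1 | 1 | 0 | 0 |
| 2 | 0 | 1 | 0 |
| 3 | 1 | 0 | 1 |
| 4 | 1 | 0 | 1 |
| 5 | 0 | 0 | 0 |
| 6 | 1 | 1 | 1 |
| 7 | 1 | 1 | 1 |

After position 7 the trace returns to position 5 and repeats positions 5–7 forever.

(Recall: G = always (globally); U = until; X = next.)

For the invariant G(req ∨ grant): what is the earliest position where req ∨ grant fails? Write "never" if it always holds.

2

Check req ∨ grant at each position in order: 0 ✓, 1 ✓.
At position 2 the labels are {idle}, so req ∨ grant is false there. This is the first violation.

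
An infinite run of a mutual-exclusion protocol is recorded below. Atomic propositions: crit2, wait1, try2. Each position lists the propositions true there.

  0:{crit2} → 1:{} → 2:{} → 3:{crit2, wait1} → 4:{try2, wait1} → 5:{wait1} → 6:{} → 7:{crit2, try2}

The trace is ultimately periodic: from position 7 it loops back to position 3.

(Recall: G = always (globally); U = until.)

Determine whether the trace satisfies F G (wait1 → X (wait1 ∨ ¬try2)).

G (wait1 → X (wait1 ∨ ¬try2)) holds at position 0, which is reachable from 0, so F G (wait1 → X (wait1 ∨ ¬try2)) holds.

Satisfied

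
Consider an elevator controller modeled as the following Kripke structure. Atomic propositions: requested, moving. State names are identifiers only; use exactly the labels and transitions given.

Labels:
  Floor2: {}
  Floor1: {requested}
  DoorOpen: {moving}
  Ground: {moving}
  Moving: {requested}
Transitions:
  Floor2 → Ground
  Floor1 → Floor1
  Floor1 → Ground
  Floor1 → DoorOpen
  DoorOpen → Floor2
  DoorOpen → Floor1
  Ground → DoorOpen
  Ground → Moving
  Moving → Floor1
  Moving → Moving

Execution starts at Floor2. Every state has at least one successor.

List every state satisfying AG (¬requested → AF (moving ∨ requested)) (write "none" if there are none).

States satisfying ¬requested → AF (moving ∨ requested): {Floor2, Floor1, DoorOpen, Ground, Moving}.
States satisfying AG (¬requested → AF (moving ∨ requested)): {Floor2, Floor1, DoorOpen, Ground, Moving}.

{Floor2, Floor1, DoorOpen, Ground, Moving}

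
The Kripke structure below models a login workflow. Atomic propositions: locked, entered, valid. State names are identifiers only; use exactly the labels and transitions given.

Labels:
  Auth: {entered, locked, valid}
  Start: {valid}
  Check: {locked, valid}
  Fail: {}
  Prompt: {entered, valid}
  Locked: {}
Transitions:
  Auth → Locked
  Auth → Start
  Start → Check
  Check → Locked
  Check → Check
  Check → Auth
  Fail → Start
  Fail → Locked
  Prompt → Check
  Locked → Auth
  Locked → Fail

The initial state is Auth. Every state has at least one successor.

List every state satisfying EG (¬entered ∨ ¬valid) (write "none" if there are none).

States satisfying ¬entered ∨ ¬valid: {Start, Check, Fail, Locked}.
States satisfying EG (¬entered ∨ ¬valid): {Start, Check, Fail, Locked}.

{Start, Check, Fail, Locked}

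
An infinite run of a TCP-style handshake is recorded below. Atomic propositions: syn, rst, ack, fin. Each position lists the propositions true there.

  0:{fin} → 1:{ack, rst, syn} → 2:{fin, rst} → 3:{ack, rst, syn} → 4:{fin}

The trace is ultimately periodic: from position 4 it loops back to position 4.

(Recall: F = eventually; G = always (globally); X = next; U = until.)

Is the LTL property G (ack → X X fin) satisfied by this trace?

ack → X X fin must hold at every position from 0 onward. It fails at position 1, so G (ack → X X fin) is false.
Positions where ack holds: 1, 3.
Check X X fin at each: 1→fails, 3→ok.

Violated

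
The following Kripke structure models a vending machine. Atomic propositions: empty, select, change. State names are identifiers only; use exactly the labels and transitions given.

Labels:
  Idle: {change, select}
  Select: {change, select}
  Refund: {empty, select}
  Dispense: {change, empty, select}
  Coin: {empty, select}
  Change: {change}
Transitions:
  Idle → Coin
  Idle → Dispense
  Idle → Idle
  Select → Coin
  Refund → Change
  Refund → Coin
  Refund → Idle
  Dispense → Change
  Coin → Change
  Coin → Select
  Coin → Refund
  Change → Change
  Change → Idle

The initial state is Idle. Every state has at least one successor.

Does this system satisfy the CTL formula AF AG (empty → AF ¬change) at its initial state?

States satisfying AG (empty → AF ¬change): ∅.
States satisfying AF AG (empty → AF ¬change): ∅.
There is a path from Idle along which AG (empty → AF ¬change) never holds.
Idle ∉ Sat(AF AG (empty → AF ¬change)).

No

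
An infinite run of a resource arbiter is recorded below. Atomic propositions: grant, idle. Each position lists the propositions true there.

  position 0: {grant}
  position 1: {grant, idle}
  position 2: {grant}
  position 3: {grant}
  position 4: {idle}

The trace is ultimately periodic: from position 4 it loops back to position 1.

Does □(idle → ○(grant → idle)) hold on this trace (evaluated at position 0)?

idle → ○(grant → idle) must hold at every position from 0 onward. It fails at position 1, so □(idle → ○(grant → idle)) is false.
Positions where idle holds: 1, 4.
Check ○(grant → idle) at each: 1→fails, 4→ok.

Violated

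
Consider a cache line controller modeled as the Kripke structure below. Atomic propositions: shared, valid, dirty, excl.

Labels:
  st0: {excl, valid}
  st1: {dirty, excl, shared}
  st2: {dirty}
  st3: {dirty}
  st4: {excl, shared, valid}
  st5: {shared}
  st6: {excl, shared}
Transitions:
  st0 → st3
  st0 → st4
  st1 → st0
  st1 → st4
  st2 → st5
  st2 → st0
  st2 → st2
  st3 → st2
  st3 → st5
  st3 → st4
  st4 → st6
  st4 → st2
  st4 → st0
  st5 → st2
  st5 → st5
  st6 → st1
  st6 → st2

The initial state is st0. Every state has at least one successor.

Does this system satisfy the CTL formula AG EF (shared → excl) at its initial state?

States satisfying EF (shared → excl): {st0, st1, st2, st3, st4, st5, st6}.
States satisfying AG EF (shared → excl): {st0, st1, st2, st3, st4, st5, st6}.
Every state reachable from st0 satisfies EF (shared → excl).
st0 ∈ Sat(AG EF (shared → excl)).

Satisfied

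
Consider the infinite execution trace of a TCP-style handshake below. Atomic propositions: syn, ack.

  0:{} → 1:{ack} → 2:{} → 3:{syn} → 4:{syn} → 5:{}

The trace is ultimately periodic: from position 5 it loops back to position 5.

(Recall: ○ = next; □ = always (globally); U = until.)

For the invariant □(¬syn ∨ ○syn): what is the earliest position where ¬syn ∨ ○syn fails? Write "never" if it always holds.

4

Check ¬syn ∨ ○syn at each position in order: 0 ✓, 1 ✓, 2 ✓, 3 ✓.
At position 4 the labels are {syn} and the next position 5 has {}, so ¬syn ∨ ○syn is false there. This is the first violation.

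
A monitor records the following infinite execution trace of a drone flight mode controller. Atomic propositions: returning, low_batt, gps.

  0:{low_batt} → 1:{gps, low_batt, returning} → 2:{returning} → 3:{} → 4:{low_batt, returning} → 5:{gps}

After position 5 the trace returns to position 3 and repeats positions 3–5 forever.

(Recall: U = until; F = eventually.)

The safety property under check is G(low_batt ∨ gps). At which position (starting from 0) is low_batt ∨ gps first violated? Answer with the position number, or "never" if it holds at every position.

2

Check low_batt ∨ gps at each position in order: 0 ✓, 1 ✓.
At position 2 the labels are {returning}, so low_batt ∨ gps is false there. This is the first violation.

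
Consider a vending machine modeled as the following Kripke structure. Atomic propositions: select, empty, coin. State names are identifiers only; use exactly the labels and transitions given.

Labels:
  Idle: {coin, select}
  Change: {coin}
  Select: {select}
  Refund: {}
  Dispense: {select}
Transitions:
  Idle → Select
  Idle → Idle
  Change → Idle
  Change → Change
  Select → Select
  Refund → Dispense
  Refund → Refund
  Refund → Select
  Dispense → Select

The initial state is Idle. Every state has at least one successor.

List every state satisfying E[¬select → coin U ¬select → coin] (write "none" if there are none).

{Idle, Change, Select, Dispense}

States satisfying ¬select → coin: {Idle, Change, Select, Dispense}.
States satisfying E[¬select → coin U ¬select → coin]: {Idle, Change, Select, Dispense}.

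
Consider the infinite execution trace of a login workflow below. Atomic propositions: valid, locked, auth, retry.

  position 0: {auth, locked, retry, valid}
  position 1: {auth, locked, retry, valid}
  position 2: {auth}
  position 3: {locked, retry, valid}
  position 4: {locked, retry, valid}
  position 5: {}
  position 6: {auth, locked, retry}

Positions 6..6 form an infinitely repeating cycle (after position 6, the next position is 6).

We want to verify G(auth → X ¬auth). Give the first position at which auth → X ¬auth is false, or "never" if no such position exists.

At position 0 the labels are {auth, locked, retry, valid} and the next position 1 has {auth, locked, retry, valid}, so auth → X ¬auth is false there. This is the first violation.

0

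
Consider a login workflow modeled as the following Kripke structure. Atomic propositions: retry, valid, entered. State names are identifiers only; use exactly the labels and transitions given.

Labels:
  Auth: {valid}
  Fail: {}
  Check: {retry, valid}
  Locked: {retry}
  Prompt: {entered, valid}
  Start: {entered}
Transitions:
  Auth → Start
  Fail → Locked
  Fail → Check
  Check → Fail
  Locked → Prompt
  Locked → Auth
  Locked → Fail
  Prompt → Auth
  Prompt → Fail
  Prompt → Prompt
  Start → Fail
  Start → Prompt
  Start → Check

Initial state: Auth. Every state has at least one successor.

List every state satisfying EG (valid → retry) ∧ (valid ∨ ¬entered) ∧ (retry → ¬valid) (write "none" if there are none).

{Fail, Locked}

States satisfying valid → retry: {Fail, Check, Locked, Start}.
States satisfying EG (valid → retry): {Fail, Check, Locked, Start}.
States satisfying ¬entered: {Auth, Fail, Check, Locked}.
States satisfying valid ∨ ¬entered: {Auth, Fail, Check, Locked, Prompt}.
States satisfying ¬valid: {Fail, Locked, Start}.
States satisfying retry → ¬valid: {Auth, Fail, Locked, Prompt, Start}.
States satisfying (valid ∨ ¬entered) ∧ (retry → ¬valid): {Auth, Fail, Locked, Prompt}.
States satisfying EG (valid → retry) ∧ (valid ∨ ¬entered) ∧ (retry → ¬valid): {Fail, Locked}.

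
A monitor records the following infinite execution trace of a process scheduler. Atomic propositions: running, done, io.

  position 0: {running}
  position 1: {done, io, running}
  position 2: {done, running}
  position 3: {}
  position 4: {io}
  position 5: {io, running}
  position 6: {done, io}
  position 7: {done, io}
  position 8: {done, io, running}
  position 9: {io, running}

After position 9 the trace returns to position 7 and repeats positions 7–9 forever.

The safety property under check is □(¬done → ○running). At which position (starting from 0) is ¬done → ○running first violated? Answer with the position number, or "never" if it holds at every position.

Check ¬done → ○running at each position in order: 0 ✓, 1 ✓, 2 ✓.
At position 3 the labels are {} and the next position 4 has {io}, so ¬done → ○running is false there. This is the first violation.

3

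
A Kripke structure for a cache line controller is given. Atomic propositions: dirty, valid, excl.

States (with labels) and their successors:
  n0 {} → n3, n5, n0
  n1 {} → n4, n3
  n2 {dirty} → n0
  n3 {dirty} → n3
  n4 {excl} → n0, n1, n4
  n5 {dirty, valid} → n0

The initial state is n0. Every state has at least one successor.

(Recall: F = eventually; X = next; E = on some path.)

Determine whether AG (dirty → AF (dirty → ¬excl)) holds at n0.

Holds

States satisfying dirty → AF (dirty → ¬excl): {n0, n1, n2, n3, n4, n5}.
States satisfying AG (dirty → AF (dirty → ¬excl)): {n0, n1, n2, n3, n4, n5}.
Every state reachable from n0 satisfies dirty → AF (dirty → ¬excl).
n0 ∈ Sat(AG (dirty → AF (dirty → ¬excl))).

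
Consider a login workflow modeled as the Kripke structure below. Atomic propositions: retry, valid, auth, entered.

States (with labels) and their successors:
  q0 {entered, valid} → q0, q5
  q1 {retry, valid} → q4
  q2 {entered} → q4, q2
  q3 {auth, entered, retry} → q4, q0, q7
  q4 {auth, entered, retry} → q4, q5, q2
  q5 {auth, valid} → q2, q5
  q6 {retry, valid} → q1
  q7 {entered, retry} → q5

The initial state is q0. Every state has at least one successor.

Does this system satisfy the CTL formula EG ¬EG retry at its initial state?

Satisfied

States satisfying ¬EG retry: {q0, q2, q5, q7}.
States satisfying EG ¬EG retry: {q0, q2, q5, q7}.
q0 ∈ Sat(EG ¬EG retry).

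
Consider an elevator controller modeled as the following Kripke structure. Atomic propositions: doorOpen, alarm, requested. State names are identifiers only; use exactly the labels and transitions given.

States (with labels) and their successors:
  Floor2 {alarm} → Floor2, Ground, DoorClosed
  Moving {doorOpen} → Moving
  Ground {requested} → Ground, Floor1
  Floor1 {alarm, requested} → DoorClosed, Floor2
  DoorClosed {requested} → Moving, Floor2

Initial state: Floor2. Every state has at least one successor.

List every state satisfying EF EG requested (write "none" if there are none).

{Floor2, Ground, Floor1, DoorClosed}

States satisfying EG requested: {Ground}.
States satisfying EF EG requested: {Floor2, Ground, Floor1, DoorClosed}.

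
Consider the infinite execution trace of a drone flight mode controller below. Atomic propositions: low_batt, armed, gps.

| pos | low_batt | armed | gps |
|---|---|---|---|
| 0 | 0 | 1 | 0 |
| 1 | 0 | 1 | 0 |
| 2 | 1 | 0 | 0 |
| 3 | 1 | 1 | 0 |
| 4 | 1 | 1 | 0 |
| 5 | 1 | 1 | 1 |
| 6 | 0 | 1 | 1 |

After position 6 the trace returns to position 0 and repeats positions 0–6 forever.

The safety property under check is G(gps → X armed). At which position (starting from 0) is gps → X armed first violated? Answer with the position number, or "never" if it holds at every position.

never

gps → X armed holds at every position 0..6, and those are all the positions the trace ever visits, so the invariant G(gps → X armed) is never violated.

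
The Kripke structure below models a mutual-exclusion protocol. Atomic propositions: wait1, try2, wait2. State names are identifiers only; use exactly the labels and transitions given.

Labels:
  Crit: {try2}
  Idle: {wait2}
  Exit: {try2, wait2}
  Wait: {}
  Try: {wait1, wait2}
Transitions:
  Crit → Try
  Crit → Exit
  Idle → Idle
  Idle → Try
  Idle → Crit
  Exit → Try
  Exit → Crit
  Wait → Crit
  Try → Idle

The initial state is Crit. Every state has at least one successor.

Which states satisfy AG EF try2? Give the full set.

States satisfying EF try2: {Crit, Idle, Exit, Wait, Try}.
States satisfying AG EF try2: {Crit, Idle, Exit, Wait, Try}.

{Crit, Idle, Exit, Wait, Try}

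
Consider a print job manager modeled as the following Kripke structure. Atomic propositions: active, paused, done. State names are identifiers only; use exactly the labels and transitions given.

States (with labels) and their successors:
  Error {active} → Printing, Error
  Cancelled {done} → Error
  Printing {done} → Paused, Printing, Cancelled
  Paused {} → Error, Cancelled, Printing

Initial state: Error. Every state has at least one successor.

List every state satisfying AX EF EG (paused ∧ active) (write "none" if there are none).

none

States satisfying EF EG (paused ∧ active): ∅.
States satisfying AX EF EG (paused ∧ active): ∅.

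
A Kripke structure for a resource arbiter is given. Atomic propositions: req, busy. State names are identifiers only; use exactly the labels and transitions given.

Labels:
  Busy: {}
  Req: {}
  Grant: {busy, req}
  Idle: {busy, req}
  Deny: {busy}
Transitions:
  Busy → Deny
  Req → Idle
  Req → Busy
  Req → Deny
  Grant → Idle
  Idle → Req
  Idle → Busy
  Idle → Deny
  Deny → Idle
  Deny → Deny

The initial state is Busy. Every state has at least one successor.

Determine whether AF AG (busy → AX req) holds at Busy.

Does not hold

States satisfying AG (busy → AX req): ∅.
States satisfying AF AG (busy → AX req): ∅.
There is a path from Busy along which AG (busy → AX req) never holds.
Busy ∉ Sat(AF AG (busy → AX req)).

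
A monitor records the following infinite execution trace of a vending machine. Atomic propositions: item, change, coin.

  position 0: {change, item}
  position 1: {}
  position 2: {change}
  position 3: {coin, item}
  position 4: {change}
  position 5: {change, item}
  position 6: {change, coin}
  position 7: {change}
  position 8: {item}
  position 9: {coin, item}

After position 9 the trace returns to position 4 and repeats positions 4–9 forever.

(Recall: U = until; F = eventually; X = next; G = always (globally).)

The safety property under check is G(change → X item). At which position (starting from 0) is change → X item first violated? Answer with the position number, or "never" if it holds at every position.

At position 0 the labels are {change, item} and the next position 1 has {}, so change → X item is false there. This is the first violation.

0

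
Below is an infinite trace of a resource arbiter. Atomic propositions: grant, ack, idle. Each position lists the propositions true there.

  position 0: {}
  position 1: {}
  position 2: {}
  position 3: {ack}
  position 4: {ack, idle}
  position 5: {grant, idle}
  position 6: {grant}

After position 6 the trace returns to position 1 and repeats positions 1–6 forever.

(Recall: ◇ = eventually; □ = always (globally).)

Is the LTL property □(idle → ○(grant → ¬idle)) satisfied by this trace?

Does not hold

idle → ○(grant → ¬idle) must hold at every position from 0 onward. It fails at position 4, so □(idle → ○(grant → ¬idle)) is false.
Positions where idle holds: 4, 5.
Check ○(grant → ¬idle) at each: 4→fails, 5→ok.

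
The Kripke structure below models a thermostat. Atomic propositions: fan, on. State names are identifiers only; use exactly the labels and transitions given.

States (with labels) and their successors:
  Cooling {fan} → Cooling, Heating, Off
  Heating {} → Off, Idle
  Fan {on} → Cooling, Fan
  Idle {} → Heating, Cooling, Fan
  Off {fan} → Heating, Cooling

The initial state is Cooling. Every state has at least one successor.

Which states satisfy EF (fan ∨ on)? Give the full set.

{Cooling, Heating, Fan, Idle, Off}

States satisfying fan ∨ on: {Cooling, Fan, Off}.
States satisfying EF (fan ∨ on): {Cooling, Heating, Fan, Idle, Off}.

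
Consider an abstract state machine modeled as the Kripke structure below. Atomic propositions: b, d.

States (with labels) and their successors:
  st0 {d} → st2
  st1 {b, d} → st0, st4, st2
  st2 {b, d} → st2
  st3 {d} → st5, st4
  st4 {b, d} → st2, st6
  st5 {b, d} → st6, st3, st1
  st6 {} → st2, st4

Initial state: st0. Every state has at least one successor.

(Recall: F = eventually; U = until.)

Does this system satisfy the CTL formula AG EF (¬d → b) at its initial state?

States satisfying EF (¬d → b): {st0, st1, st2, st3, st4, st5, st6}.
States satisfying AG EF (¬d → b): {st0, st1, st2, st3, st4, st5, st6}.
Every state reachable from st0 satisfies EF (¬d → b).
st0 ∈ Sat(AG EF (¬d → b)).

Satisfied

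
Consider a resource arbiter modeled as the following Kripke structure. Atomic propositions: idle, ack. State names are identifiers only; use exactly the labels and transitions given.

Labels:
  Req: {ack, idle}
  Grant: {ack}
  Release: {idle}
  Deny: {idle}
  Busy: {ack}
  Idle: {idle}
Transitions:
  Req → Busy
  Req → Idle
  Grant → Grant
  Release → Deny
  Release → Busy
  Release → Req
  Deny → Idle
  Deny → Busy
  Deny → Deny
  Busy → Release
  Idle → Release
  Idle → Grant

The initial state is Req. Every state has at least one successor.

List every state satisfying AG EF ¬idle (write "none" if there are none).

{Req, Grant, Release, Deny, Busy, Idle}

States satisfying EF ¬idle: {Req, Grant, Release, Deny, Busy, Idle}.
States satisfying AG EF ¬idle: {Req, Grant, Release, Deny, Busy, Idle}.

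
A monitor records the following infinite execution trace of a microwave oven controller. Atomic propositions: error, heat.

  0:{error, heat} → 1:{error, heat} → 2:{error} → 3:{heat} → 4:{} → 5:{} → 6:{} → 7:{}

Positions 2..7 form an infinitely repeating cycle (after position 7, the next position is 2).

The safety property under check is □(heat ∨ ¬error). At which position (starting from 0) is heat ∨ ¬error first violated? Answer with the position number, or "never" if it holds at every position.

Check heat ∨ ¬error at each position in order: 0 ✓, 1 ✓.
At position 2 the labels are {error}, so heat ∨ ¬error is false there. This is the first violation.

2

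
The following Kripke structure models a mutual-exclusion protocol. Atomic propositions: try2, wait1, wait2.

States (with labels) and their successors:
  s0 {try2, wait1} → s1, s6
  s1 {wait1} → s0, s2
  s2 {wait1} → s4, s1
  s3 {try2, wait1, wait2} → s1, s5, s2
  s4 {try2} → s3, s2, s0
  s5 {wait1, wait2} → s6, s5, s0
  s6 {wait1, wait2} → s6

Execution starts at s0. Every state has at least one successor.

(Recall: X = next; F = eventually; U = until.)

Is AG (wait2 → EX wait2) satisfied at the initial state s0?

Yes

States satisfying wait2 → EX wait2: {s0, s1, s2, s3, s4, s5, s6}.
States satisfying AG (wait2 → EX wait2): {s0, s1, s2, s3, s4, s5, s6}.
Every state reachable from s0 satisfies wait2 → EX wait2.
s0 ∈ Sat(AG (wait2 → EX wait2)).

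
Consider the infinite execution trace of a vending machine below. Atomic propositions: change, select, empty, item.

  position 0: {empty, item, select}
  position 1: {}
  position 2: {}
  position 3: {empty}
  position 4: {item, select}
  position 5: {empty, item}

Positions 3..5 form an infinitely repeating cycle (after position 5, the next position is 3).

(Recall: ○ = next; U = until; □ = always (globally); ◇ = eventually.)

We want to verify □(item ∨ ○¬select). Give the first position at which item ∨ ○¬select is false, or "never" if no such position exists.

3

Check item ∨ ○¬select at each position in order: 0 ✓, 1 ✓, 2 ✓.
At position 3 the labels are {empty} and the next position 4 has {item, select}, so item ∨ ○¬select is false there. This is the first violation.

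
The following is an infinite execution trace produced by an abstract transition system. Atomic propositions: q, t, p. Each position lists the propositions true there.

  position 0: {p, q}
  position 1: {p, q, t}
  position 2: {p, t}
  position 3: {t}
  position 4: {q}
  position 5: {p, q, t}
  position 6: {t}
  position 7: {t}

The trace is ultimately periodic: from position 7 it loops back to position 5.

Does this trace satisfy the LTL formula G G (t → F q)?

Yes

G (t → F q) holds at every position 0..7, and those are all positions ever visited, so G G (t → F q) holds.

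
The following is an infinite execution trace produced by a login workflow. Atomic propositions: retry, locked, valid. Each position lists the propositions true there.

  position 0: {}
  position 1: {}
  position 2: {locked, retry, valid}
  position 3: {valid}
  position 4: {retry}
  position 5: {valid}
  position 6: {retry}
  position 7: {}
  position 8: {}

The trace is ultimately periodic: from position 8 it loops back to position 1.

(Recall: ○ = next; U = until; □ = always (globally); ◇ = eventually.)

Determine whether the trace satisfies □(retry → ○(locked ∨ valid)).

retry → ○(locked ∨ valid) must hold at every position from 0 onward. It fails at position 6, so □(retry → ○(locked ∨ valid)) is false.
Positions where retry holds: 2, 4, 6.
Check ○(locked ∨ valid) at each: 2→ok, 4→ok, 6→fails.

Violated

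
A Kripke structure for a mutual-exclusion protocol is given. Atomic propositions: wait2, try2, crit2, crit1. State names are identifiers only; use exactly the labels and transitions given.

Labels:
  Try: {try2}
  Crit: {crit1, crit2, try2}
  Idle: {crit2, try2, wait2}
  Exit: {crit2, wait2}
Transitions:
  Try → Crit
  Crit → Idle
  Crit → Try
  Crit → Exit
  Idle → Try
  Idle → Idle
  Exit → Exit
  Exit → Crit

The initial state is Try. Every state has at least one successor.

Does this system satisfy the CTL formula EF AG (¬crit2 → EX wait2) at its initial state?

Violated

States satisfying AG (¬crit2 → EX wait2): ∅.
States satisfying EF AG (¬crit2 → EX wait2): ∅.
No suitable path/successor from Try witnesses the formula.
Try ∉ Sat(EF AG (¬crit2 → EX wait2)).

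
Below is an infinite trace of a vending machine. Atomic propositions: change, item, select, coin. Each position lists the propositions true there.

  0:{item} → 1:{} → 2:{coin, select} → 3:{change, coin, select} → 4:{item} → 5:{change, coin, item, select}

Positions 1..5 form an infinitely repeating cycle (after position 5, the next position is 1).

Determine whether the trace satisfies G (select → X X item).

Does not hold

select → X X item must hold at every position from 0 onward. It fails at position 5, so G (select → X X item) is false.
Positions where select holds: 2, 3, 5.
Check X X item at each: 2→ok, 3→ok, 5→fails.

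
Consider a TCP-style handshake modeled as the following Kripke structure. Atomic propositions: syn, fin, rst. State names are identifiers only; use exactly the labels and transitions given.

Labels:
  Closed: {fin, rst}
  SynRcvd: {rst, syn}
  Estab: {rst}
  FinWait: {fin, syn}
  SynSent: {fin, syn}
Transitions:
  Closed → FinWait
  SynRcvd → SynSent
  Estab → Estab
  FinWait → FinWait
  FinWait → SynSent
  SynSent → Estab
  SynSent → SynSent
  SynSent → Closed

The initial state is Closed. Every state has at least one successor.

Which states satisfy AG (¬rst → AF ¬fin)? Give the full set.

States satisfying ¬rst → AF ¬fin: {Closed, SynRcvd, Estab}.
States satisfying AG (¬rst → AF ¬fin): {Estab}.

{Estab}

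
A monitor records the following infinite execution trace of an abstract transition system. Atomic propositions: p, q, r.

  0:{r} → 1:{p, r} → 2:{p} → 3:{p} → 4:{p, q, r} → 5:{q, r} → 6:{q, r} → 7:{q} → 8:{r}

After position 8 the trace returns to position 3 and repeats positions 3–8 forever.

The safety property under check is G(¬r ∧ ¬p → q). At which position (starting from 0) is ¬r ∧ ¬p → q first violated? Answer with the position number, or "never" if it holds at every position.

¬r ∧ ¬p → q holds at every position 0..8, and those are all the positions the trace ever visits, so the invariant G(¬r ∧ ¬p → q) is never violated.

never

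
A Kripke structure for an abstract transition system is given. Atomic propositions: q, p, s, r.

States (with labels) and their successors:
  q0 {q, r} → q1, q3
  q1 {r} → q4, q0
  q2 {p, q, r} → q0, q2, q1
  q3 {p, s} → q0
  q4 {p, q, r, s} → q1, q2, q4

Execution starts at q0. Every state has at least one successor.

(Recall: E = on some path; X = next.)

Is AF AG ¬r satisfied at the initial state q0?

States satisfying AG ¬r: ∅.
States satisfying AF AG ¬r: ∅.
There is a path from q0 along which AG ¬r never holds.
q0 ∉ Sat(AF AG ¬r).

No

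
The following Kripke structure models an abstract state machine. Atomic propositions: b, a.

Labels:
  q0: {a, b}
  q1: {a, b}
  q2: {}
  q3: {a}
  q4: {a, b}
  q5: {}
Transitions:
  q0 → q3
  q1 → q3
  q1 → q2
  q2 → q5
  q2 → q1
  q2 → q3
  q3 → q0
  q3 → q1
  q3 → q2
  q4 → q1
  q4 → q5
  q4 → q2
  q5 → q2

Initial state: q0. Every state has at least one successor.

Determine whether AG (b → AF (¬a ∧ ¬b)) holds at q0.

No

States satisfying b → AF (¬a ∧ ¬b): {q2, q3, q5}.
States satisfying AG (b → AF (¬a ∧ ¬b)): ∅.
q0 is reachable from q0 and violates b → AF (¬a ∧ ¬b), so AG fails at q0.
q0 ∉ Sat(AG (b → AF (¬a ∧ ¬b))).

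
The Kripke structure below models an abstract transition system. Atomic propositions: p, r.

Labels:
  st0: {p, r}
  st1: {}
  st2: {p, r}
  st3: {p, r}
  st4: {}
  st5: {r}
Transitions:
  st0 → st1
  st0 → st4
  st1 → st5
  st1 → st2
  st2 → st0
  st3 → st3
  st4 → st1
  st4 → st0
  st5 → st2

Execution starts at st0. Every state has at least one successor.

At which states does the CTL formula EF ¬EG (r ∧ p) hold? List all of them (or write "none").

{st0, st1, st2, st4, st5}

States satisfying ¬EG (r ∧ p): {st0, st1, st2, st4, st5}.
States satisfying EF ¬EG (r ∧ p): {st0, st1, st2, st4, st5}.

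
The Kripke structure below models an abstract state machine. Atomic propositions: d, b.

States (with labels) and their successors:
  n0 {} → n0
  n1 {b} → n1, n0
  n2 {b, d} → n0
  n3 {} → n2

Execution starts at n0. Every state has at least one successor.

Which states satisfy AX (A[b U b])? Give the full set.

States satisfying A[b U b]: {n1, n2}.
States satisfying AX (A[b U b]): {n3}.

{n3}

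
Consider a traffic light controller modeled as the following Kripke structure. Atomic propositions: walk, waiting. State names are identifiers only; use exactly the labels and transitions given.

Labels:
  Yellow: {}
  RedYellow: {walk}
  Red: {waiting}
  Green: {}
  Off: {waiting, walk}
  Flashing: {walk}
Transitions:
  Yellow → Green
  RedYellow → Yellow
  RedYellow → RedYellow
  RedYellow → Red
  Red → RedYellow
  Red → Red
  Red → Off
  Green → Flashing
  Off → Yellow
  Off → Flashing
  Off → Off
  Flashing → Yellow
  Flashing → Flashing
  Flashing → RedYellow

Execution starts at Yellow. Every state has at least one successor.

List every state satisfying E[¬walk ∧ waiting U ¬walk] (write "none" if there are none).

{Yellow, Red, Green}

States satisfying ¬walk ∧ waiting: {Red}.
States satisfying ¬walk: {Yellow, Red, Green}.
States satisfying E[¬walk ∧ waiting U ¬walk]: {Yellow, Red, Green}.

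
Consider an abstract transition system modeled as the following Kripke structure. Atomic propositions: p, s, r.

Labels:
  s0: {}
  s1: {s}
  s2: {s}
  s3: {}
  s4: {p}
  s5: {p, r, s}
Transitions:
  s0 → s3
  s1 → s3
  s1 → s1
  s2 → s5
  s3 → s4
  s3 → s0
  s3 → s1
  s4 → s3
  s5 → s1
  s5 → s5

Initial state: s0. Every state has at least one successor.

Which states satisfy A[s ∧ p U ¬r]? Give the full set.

States satisfying s ∧ p: {s5}.
States satisfying ¬r: {s0, s1, s2, s3, s4}.
States satisfying A[s ∧ p U ¬r]: {s0, s1, s2, s3, s4}.

{s0, s1, s2, s3, s4}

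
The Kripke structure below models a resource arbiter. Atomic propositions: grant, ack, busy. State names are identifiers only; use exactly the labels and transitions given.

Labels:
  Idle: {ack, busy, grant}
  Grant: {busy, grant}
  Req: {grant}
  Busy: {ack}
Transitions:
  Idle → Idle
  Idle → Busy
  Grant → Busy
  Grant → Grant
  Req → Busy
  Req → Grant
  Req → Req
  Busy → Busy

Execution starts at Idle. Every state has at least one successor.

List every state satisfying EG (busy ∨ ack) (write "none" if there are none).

States satisfying busy ∨ ack: {Idle, Grant, Busy}.
States satisfying EG (busy ∨ ack): {Idle, Grant, Busy}.

{Idle, Grant, Busy}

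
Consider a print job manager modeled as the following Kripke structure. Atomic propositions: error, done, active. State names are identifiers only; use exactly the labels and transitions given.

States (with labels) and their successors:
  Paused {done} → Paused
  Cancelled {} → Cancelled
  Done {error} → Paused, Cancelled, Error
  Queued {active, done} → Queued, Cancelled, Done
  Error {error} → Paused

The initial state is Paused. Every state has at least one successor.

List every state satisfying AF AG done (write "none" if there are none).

{Paused, Error}

States satisfying AG done: {Paused}.
States satisfying AF AG done: {Paused, Error}.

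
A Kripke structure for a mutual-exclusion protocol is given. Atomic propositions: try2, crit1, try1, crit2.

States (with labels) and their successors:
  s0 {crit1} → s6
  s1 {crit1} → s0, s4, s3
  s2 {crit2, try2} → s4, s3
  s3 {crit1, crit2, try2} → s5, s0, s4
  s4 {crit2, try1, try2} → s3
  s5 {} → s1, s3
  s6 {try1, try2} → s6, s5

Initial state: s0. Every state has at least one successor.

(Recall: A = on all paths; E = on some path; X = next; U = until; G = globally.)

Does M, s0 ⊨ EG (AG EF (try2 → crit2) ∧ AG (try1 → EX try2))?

Holds

States satisfying AG EF (try2 → crit2) ∧ AG (try1 → EX try2): {s0, s1, s2, s3, s4, s5, s6}.
States satisfying EG (AG EF (try2 → crit2) ∧ AG (try1 → EX try2)): {s0, s1, s2, s3, s4, s5, s6}.
s0 ∈ Sat(EG (AG EF (try2 → crit2) ∧ AG (try1 → EX try2))).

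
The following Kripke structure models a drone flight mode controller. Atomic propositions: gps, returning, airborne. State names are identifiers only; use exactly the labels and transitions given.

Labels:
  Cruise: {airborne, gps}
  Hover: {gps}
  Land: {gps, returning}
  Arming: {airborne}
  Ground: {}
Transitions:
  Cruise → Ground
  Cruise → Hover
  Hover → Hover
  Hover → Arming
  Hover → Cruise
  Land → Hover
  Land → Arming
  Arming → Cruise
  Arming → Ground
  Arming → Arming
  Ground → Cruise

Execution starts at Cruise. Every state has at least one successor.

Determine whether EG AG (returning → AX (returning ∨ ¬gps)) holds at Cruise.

Holds

States satisfying AG (returning → AX (returning ∨ ¬gps)): {Cruise, Hover, Arming, Ground}.
States satisfying EG AG (returning → AX (returning ∨ ¬gps)): {Cruise, Hover, Arming, Ground}.
Cruise ∈ Sat(EG AG (returning → AX (returning ∨ ¬gps))).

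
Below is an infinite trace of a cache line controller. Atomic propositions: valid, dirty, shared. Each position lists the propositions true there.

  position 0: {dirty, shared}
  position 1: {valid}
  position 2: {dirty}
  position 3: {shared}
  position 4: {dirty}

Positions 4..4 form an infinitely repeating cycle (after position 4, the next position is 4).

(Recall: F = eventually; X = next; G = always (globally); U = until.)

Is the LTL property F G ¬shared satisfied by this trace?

Holds

G ¬shared holds at position 4, which is reachable from 0, so F G ¬shared holds.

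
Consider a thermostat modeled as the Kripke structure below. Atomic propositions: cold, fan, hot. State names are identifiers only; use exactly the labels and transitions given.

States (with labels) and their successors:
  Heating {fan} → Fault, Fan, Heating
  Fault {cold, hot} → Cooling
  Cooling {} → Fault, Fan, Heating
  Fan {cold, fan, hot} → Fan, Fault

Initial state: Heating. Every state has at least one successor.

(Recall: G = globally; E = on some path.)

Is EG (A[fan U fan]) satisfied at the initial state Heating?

Holds

States satisfying A[fan U fan]: {Heating, Fan}.
States satisfying EG (A[fan U fan]): {Heating, Fan}.
Heating ∈ Sat(EG (A[fan U fan])).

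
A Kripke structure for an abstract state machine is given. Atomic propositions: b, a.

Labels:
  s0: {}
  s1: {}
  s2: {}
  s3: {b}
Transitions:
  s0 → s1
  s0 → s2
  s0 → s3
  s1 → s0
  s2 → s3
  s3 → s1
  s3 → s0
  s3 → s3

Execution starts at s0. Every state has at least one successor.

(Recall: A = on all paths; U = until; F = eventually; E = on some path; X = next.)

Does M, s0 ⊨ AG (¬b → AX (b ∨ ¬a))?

States satisfying ¬b → AX (b ∨ ¬a): {s0, s1, s2, s3}.
States satisfying AG (¬b → AX (b ∨ ¬a)): {s0, s1, s2, s3}.
Every state reachable from s0 satisfies ¬b → AX (b ∨ ¬a).
s0 ∈ Sat(AG (¬b → AX (b ∨ ¬a))).

Satisfied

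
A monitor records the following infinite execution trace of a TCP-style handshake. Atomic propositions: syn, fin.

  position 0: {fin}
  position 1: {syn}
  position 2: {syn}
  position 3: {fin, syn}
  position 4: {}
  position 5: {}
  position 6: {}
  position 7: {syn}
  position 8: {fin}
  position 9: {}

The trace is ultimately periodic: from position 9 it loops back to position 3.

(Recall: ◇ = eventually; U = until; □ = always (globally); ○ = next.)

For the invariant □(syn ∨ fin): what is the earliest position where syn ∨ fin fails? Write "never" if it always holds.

4

Check syn ∨ fin at each position in order: 0 ✓, 1 ✓, 2 ✓, 3 ✓.
At position 4 the labels are {}, so syn ∨ fin is false there. This is the first violation.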